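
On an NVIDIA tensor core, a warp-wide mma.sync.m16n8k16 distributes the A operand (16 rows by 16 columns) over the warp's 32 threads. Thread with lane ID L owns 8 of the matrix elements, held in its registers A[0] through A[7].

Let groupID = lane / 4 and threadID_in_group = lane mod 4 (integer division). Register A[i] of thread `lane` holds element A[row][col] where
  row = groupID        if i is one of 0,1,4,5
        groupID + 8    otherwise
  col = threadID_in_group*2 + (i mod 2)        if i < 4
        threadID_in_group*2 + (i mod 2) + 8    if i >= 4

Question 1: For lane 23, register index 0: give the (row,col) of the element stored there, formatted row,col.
5,6

lane 23→23/4=5, 23 mod 4=3
i=0  r:5+0→5  c:2·3+0+0→6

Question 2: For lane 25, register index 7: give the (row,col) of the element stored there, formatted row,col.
lane 25: G=6 (25/4), T=1 (25%4)
i=7: r=6+8=14, c=1*2+1+8=11

14,11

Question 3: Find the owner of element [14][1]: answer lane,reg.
24,3

r=14→G=6,rhi=1  c=1→chi=0,T=0,p=1
L=6*4+0=24  i=0*4+1*2+1=3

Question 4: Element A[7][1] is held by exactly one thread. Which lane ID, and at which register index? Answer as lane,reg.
r=7->g=7,rb=0  c=1->cb=0,t=0,b0=1
L=7*4+0=28  i=0*4+0*2+1=1

28,1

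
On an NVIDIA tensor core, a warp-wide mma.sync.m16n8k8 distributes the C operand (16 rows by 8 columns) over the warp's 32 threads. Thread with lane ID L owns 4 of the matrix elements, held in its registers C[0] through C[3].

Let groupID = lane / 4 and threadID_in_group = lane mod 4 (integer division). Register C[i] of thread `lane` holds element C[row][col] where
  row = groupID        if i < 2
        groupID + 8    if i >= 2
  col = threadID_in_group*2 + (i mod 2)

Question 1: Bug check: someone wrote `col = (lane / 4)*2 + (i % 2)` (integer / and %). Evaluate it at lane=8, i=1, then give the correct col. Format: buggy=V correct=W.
`(lane / 4)*2 + (i % 2)`[8,1]->5
L=8->g=8>>2=2, t=8&3=0
[1]->row 2+0=2  col 0·2+1=1
col: 5 vs 1

buggy=5 correct=1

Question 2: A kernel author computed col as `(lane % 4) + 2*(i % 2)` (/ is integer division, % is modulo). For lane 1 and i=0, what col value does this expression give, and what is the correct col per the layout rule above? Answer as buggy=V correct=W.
buggy=1 correct=2

`(lane % 4) + 2*(i % 2)`[1,0]=>1
L=1=>grp=1>>2=0, tig=1&3=1
[0]=>row 0+0=0  col 1·2+0=2
col: 1 vs 2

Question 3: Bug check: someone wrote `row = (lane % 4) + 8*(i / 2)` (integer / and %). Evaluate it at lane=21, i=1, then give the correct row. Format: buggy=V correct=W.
buggy=1 correct=5

`(lane % 4) + 8*(i / 2)`[21,1]⇒1
L=21⇒gr=21>>2=5, th=21&3=1
[1]⇒row 5+0=5  col 1·2+1=3
row: 1 vs 5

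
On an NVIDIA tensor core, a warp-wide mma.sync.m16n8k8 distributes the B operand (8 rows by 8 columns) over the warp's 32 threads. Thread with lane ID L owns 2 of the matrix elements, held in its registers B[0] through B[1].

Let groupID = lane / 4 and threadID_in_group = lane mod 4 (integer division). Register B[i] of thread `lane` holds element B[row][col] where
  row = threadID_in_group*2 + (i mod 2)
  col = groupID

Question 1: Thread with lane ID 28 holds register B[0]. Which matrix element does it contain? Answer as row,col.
0,7

lane 28=>28/4=7, 28 mod 4=0
i=0  r:2·0+0=>0  c:7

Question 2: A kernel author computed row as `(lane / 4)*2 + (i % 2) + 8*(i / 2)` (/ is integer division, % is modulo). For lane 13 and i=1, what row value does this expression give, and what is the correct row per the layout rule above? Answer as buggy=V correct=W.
`(lane / 4)*2 + (i % 2) + 8*(i / 2)`[13,1]->7
lane 13: gid=3 (13/4), tid=1 (13%4)
i=1: r=1*2+1=3, c=gid=3
row: 7 vs 3

buggy=7 correct=3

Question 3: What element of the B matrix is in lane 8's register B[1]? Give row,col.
1,2

8: gr=2,th=0
[1] (0*2+1,2) = (1,2)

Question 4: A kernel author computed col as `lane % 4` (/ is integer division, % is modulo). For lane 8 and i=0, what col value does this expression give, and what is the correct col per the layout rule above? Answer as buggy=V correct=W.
`lane % 4`[8,0]->0
8: gid=2,tid=0
[0] (0*2+0,2) = (0,2)
col: 0 vs 2

buggy=0 correct=2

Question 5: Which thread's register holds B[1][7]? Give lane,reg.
28,1

c:7=>grp=7  r:1=>tig=0,lo=1
L=7*4+0=28  i=1=1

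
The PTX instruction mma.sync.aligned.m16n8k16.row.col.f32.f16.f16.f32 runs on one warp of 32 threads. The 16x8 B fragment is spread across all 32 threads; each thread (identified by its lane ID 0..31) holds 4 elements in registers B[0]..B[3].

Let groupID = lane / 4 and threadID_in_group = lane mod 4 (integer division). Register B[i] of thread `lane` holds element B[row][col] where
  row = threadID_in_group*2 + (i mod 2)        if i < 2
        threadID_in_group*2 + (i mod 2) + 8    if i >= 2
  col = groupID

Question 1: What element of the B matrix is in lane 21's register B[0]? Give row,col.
2,5

lane 21: grp=5 (21/4), tig=1 (21%4)
i=0: r=1*2+0+0=2, c=grp=5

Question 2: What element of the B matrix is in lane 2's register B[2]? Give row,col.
12,0

lane 2: G=0 (2/4), T=2 (2%4)
i=2: r=2*2+0+8=12, c=G=0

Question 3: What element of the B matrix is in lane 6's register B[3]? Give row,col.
13,1

lane 6: gid=1 (6/4), tid=2 (6%4)
i=3: r=2*2+1+8=13, c=gid=1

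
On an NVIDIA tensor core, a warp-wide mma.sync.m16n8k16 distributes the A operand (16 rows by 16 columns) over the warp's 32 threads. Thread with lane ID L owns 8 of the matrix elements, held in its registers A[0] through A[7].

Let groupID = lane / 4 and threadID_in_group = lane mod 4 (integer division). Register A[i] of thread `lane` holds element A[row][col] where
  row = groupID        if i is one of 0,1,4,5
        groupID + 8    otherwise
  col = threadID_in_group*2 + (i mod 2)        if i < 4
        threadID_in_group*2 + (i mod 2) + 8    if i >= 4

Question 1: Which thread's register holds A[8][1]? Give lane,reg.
r=8→G=0,rhi=1  c=1→chi=0,T=0,p=1
L=0*4+0=0  i=0*4+1*2+1=3

0,3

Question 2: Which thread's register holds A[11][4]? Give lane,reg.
r=11->g=3,rb=1  c=4->cb=0,t=2,b0=0
L=3*4+2=14  i=0*4+1*2+0=2

14,2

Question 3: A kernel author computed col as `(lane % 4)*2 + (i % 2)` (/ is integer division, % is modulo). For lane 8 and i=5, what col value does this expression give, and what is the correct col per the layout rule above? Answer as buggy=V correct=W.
`(lane % 4)*2 + (i % 2)`[8,5]->1
8: gid=2,tid=0
[5] (2+0,0*2+1+8) = (2,9)
col: 1 vs 9

buggy=1 correct=9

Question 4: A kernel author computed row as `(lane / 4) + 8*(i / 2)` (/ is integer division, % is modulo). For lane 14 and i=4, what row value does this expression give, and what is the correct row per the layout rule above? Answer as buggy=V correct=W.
buggy=19 correct=3

`(lane / 4) + 8*(i / 2)`[14,4]⇒19
14: gr=3,th=2
[4] (3+0,2*2+0+8) = (3,12)
row: 19 vs 3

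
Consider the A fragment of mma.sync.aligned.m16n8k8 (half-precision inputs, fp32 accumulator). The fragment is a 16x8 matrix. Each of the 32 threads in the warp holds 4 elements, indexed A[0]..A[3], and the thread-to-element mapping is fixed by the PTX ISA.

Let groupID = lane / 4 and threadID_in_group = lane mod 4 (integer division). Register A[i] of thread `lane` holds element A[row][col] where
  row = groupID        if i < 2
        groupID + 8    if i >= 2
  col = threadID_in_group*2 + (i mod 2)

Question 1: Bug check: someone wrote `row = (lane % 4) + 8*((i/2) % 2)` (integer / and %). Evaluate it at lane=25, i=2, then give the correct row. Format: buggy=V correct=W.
buggy=9 correct=14

`(lane % 4) + 8*((i/2) % 2)`[25,2]→9
lane 25→25/4=6, 25 mod 4=1
i=2  r:6+8→14  c:2·1+0→2
row: 9 vs 14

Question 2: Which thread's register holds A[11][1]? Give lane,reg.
r=11⇒gr=3,Rb=1  c=1⇒th=0,odd=1
L=3*4+0=12  i=1*2+1=3

12,3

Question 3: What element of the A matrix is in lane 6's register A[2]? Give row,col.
9,4

L=6=>grp=6>>2=1, tig=6&3=2
[2]=>row 1+8=9  col 2·2+0=4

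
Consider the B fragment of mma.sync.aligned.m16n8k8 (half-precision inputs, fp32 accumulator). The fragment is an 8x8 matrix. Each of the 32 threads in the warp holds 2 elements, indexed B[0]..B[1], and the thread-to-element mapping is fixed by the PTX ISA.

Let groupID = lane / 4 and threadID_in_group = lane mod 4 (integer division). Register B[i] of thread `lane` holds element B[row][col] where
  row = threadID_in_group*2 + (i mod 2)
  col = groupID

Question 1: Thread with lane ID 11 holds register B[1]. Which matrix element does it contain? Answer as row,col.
lane 11: gr=2 (11/4), th=3 (11%4)
i=1: r=3*2+1=7, c=gr=2

7,2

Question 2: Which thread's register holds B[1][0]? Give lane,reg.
0,1

c: 0->gid=0  r: 1->tid=0,i&1=1
L=0*4+0=0  i=1=1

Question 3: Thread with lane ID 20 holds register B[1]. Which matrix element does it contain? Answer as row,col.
lane 20: G=5 (20/4), T=0 (20%4)
i=1: r=0*2+1=1, c=G=5

1,5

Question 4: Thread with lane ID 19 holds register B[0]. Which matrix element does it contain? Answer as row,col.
19: grp=4,tig=3
[0] (3*2+0,4) = (6,4)

6,4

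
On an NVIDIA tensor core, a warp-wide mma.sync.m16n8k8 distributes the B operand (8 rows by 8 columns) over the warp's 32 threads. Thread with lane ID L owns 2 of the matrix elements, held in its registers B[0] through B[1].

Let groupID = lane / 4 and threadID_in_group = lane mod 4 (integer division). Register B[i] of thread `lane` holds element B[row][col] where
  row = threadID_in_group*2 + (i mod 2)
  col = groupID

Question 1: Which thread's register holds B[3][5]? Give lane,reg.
c=5→G=5  r=3→T=1,p=1
L=5*4+1=21  i=1=1

21,1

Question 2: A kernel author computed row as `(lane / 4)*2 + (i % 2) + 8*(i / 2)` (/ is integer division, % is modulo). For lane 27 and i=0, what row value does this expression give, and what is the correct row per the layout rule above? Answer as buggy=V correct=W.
buggy=12 correct=6

`(lane / 4)*2 + (i % 2) + 8*(i / 2)`[27,0]⇒12
L=27⇒gr=27>>2=6, th=27&3=3
[0]⇒row 3·2+0=6  col gr=6
row: 12 vs 6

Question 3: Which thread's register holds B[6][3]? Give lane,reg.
15,0

c: 3->gid=3  r: 6->tid=3,i&1=0
L=3*4+3=15  i=0=0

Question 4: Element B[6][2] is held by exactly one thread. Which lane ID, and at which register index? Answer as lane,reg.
c=2⇒gr=2  r=6⇒th=3,odd=0
L=2*4+3=11  i=0=0

11,0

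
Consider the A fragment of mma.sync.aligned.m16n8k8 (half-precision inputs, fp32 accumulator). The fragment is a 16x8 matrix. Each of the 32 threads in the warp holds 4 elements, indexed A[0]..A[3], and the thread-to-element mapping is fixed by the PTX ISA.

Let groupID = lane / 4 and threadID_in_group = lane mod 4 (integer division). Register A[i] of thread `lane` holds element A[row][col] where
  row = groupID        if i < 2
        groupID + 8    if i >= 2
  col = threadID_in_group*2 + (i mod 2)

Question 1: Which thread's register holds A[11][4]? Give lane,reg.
r:11=>grp=3,rB=1  c:4=>tig=2,lo=0
L=3*4+2=14  i=1*2+0=2

14,2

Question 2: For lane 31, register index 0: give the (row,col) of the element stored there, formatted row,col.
L=31->g=31>>2=7, t=31&3=3
[0]->row 7+0=7  col 3·2+0=6

7,6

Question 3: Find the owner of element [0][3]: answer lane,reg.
r=0→G=0,rhi=0  c=3→T=1,p=1
L=0*4+1=1  i=0*2+1=1

1,1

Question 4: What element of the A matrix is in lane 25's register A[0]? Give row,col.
6,2

lane 25->25/4=6, 25 mod 4=1
i=0  r:6+0->6  c:2·1+0->2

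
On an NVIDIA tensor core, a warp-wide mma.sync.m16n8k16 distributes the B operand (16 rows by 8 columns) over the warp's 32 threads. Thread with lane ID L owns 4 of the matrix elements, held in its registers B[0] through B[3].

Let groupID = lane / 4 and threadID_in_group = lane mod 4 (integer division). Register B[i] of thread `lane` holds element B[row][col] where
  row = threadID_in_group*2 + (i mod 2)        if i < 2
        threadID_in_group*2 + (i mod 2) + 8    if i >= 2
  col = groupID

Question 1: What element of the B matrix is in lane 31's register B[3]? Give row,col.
15,7

lane 31→31/4=7, 31 mod 4=3
i=3  r:2·3+1+8→15  c:7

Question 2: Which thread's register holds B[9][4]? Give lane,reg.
16,3

c:4=>grp=4  r:9=>rB=1,tig=0,lo=1
L=4*4+0=16  i=1*2+1=3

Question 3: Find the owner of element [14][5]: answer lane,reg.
c: 5->gid=5  r: 14->r8=1,tid=3,i&1=0
L=5*4+3=23  i=1*2+0=2

23,2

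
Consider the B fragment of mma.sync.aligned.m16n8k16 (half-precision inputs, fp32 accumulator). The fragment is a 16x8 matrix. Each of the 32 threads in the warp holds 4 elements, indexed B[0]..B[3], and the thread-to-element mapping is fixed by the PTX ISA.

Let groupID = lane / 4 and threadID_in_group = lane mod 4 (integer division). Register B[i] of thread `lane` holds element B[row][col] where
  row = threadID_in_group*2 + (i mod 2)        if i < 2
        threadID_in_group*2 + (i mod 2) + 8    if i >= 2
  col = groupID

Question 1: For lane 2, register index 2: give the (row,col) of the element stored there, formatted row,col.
L=2->g=2>>2=0, t=2&3=2
[2]->row 2·2+0+8=12  col g=0

12,0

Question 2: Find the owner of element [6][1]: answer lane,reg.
7,0

c=1→G=1  r=6→rhi=0,T=3,p=0
L=1*4+3=7  i=0*2+0=0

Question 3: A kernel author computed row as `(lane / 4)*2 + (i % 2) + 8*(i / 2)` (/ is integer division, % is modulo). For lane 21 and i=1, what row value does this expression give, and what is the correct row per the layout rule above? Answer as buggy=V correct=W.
buggy=11 correct=3

`(lane / 4)*2 + (i % 2) + 8*(i / 2)`[21,1]→11
lane 21: G=5 (21/4), T=1 (21%4)
i=1: r=1*2+1+0=3, c=G=5
row: 11 vs 3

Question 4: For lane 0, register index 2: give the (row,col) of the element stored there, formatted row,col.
L=0->g=0>>2=0, t=0&3=0
[2]->row 0·2+0+8=8  col g=0

8,0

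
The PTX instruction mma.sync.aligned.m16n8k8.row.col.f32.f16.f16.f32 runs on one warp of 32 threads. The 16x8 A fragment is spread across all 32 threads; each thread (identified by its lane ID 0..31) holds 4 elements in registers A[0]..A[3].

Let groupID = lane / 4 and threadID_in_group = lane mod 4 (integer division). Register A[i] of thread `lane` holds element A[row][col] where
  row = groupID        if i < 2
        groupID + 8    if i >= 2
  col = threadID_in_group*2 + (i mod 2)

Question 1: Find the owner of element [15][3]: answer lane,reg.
r=15→G=7,rhi=1  c=3→T=1,p=1
L=7*4+1=29  i=1*2+1=3

29,3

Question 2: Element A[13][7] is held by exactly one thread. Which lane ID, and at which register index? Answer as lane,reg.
r:13=>grp=5,rB=1  c:7=>tig=3,lo=1
L=5*4+3=23  i=1*2+1=3

23,3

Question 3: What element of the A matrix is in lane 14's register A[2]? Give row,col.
L=14->g=14>>2=3, t=14&3=2
[2]->row 3+8=11  col 2·2+0=4

11,4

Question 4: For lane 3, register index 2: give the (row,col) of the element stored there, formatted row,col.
8,6

L=3⇒gr=3>>2=0, th=3&3=3
[2]⇒row 0+8=8  col 3·2+0=6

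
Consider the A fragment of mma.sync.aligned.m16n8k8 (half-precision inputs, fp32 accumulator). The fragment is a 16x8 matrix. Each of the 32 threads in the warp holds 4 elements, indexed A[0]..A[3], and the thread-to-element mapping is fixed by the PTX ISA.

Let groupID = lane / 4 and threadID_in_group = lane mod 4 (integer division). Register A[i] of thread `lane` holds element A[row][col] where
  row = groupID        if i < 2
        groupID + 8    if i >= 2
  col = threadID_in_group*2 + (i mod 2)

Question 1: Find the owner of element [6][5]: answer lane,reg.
26,1

r:6=>grp=6,rB=0  c:5=>tig=2,lo=1
L=6*4+2=26  i=0*2+1=1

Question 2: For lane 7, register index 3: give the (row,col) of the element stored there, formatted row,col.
7: g=1,t=3
[3] (1+8,3*2+1) = (9,7)

9,7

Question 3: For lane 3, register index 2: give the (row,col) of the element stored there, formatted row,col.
L=3->gid=3>>2=0, tid=3&3=3
[2]->row 0+8=8  col 3·2+0=6

8,6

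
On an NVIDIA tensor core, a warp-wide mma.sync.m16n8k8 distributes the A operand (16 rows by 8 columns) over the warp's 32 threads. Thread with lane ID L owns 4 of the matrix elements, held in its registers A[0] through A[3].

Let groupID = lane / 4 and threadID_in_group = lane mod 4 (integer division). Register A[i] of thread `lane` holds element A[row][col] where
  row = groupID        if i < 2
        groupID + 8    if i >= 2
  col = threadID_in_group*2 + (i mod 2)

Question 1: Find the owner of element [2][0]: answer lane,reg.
r: 2->gid=2,r8=0  c: 0->tid=0,i&1=0
L=2*4+0=8  i=0*2+0=0

8,0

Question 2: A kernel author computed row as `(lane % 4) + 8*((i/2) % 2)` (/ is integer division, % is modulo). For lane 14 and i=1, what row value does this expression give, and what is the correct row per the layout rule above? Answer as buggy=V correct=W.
buggy=2 correct=3

`(lane % 4) + 8*((i/2) % 2)`[14,1]=>2
L=14=>grp=14>>2=3, tig=14&3=2
[1]=>row 3+0=3  col 2·2+1=5
row: 2 vs 3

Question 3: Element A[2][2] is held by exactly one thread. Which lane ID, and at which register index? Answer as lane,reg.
r:2=>grp=2,rB=0  c:2=>tig=1,lo=0
L=2*4+1=9  i=0*2+0=0

9,0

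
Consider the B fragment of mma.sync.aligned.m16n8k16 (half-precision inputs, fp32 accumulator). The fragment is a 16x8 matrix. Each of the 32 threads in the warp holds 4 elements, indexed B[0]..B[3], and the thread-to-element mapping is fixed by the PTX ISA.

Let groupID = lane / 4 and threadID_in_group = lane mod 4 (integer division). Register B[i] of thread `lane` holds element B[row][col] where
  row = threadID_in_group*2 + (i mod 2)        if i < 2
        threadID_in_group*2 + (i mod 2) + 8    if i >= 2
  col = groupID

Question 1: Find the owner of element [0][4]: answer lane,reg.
c:4=>grp=4  r:0=>rB=0,tig=0,lo=0
L=4*4+0=16  i=0*2+0=0

16,0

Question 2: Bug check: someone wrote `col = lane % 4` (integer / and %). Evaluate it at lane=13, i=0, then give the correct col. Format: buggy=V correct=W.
buggy=1 correct=3

`lane % 4`[13,0]->1
L=13->gid=13>>2=3, tid=13&3=1
[0]->row 1·2+0+0=2  col gid=3
col: 1 vs 3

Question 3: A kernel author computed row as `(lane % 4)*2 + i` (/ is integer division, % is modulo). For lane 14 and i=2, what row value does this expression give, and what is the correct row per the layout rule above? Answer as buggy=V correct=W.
`(lane % 4)*2 + i`[14,2]⇒6
L=14⇒gr=14>>2=3, th=14&3=2
[2]⇒row 2·2+0+8=12  col gr=3
row: 6 vs 12

buggy=6 correct=12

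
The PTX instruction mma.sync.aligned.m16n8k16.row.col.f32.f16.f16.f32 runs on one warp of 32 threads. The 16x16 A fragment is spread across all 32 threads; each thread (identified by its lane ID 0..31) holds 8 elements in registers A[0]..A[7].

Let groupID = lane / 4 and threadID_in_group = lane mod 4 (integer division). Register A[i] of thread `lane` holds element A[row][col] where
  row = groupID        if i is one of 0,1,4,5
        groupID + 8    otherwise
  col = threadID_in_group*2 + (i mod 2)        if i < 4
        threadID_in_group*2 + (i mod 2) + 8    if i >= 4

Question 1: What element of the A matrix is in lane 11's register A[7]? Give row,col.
10,15

11: g=2,t=3
[7] (2+8,3*2+1+8) = (10,15)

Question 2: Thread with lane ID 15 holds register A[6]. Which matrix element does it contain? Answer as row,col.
11,14

L=15=>grp=15>>2=3, tig=15&3=3
[6]=>row 3+8=11  col 3·2+0+8=14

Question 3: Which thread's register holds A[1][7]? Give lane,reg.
r:1=>grp=1,rB=0  c:7=>cB=0,tig=3,lo=1
L=1*4+3=7  i=0*4+0*2+1=1

7,1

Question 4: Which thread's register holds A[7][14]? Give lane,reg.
31,4

r=7→G=7,rhi=0  c=14→chi=1,T=3,p=0
L=7*4+3=31  i=1*4+0*2+0=4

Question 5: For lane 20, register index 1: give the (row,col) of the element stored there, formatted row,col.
L=20=>grp=20>>2=5, tig=20&3=0
[1]=>row 5+0=5  col 0·2+1+0=1

5,1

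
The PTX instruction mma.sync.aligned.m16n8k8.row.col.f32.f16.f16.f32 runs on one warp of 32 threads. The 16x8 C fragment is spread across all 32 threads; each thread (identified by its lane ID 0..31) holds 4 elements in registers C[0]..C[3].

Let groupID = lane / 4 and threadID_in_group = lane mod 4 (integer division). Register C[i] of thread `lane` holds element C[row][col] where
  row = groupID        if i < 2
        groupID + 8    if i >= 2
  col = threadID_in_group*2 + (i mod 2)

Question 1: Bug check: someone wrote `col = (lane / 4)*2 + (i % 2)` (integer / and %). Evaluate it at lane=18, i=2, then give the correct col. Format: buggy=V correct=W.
buggy=8 correct=4

`(lane / 4)*2 + (i % 2)`[18,2]->8
lane 18: gid=4 (18/4), tid=2 (18%4)
i=2: r=4+8=12, c=2*2+0=4
col: 8 vs 4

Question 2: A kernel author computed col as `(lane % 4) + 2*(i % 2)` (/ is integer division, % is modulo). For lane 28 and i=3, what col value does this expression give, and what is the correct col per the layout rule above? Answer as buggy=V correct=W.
`(lane % 4) + 2*(i % 2)`[28,3]->2
L=28->gid=28>>2=7, tid=28&3=0
[3]->row 7+8=15  col 0·2+1=1
col: 2 vs 1

buggy=2 correct=1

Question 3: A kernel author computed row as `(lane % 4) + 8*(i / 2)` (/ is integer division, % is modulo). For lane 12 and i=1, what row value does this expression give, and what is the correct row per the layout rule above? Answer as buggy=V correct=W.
buggy=0 correct=3

`(lane % 4) + 8*(i / 2)`[12,1]⇒0
L=12⇒gr=12>>2=3, th=12&3=0
[1]⇒row 3+0=3  col 0·2+1=1
row: 0 vs 3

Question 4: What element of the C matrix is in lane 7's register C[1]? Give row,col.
lane 7=>7/4=1, 7 mod 4=3
i=1  r:1+0=>1  c:2·3+1=>7

1,7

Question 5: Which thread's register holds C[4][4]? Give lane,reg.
r:4=>grp=4,rB=0  c:4=>tig=2,lo=0
L=4*4+2=18  i=0*2+0=0

18,0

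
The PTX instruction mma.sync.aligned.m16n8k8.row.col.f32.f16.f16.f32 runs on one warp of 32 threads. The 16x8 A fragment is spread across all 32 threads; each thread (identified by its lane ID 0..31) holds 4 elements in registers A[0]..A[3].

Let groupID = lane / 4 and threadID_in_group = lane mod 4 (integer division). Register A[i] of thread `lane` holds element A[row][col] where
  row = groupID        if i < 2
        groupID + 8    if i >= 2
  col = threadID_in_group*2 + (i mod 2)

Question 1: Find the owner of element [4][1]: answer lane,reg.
r:4=>grp=4,rB=0  c:1=>tig=0,lo=1
L=4*4+0=16  i=0*2+1=1

16,1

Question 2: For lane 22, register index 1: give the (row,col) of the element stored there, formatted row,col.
5,5

L=22=>grp=22>>2=5, tig=22&3=2
[1]=>row 5+0=5  col 2·2+1=5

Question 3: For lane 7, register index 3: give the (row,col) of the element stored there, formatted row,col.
lane 7: gr=1 (7/4), th=3 (7%4)
i=3: r=1+8=9, c=3*2+1=7

9,7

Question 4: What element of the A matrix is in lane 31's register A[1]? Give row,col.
7,7

lane 31=>31/4=7, 31 mod 4=3
i=1  r:7+0=>7  c:2·3+1=>7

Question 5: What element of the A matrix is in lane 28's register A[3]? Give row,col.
28: gr=7,th=0
[3] (7+8,0*2+1) = (15,1)

15,1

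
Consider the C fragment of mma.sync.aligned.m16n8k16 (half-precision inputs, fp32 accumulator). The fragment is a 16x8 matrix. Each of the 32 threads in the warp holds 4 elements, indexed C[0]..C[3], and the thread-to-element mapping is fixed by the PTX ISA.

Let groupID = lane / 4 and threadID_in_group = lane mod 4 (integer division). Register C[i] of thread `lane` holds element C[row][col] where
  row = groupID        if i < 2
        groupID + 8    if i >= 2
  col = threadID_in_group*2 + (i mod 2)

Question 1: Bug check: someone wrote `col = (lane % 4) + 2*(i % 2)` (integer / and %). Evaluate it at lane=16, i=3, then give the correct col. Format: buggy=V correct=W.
`(lane % 4) + 2*(i % 2)`[16,3]->2
lane 16: g=4 (16/4), t=0 (16%4)
i=3: r=4+8=12, c=0*2+1=1
col: 2 vs 1

buggy=2 correct=1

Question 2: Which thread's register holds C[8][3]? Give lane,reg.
1,3

r:8=>grp=0,rB=1  c:3=>tig=1,lo=1
L=0*4+1=1  i=1*2+1=3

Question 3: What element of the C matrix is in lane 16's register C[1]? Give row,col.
16: G=4,T=0
[1] (4+0,0*2+1) = (4,1)

4,1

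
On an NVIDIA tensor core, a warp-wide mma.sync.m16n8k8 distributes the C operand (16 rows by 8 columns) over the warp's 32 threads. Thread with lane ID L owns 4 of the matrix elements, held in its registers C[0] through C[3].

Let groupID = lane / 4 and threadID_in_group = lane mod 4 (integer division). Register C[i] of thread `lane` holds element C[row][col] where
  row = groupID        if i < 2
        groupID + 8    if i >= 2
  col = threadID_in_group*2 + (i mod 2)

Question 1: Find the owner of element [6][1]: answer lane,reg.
r:6=>grp=6,rB=0  c:1=>tig=0,lo=1
L=6*4+0=24  i=0*2+1=1

24,1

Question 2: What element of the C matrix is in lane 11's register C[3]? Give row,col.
11: G=2,T=3
[3] (2+8,3*2+1) = (10,7)

10,7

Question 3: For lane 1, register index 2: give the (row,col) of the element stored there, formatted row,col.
1: gid=0,tid=1
[2] (0+8,1*2+0) = (8,2)

8,2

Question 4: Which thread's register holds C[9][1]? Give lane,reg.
4,3

r: 9->gid=1,r8=1  c: 1->tid=0,i&1=1
L=1*4+0=4  i=1*2+1=3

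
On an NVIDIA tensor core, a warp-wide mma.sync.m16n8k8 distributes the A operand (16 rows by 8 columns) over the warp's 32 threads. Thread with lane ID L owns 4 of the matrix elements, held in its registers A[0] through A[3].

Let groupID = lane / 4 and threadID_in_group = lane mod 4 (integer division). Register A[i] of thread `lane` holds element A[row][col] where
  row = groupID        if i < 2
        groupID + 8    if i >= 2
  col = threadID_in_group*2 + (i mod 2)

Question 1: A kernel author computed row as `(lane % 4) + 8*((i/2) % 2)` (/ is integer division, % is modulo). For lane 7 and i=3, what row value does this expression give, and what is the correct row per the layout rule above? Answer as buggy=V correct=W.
`(lane % 4) + 8*((i/2) % 2)`[7,3]->11
7: gid=1,tid=3
[3] (1+8,3*2+1) = (9,7)
row: 11 vs 9

buggy=11 correct=9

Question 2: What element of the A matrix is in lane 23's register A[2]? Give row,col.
13,6

lane 23→23/4=5, 23 mod 4=3
i=2  r:5+8→13  c:2·3+0→6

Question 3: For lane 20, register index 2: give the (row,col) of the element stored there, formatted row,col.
13,0

lane 20: G=5 (20/4), T=0 (20%4)
i=2: r=5+8=13, c=0*2+0=0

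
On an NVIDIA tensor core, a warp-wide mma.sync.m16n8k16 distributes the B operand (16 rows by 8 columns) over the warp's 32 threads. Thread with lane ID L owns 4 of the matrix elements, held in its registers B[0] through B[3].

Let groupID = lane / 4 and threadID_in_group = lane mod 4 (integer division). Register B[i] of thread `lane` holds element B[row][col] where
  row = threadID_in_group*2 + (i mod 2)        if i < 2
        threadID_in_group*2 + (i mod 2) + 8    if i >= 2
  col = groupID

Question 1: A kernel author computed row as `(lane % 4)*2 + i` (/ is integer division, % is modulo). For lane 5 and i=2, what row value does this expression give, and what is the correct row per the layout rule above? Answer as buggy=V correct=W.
buggy=4 correct=10

`(lane % 4)*2 + i`[5,2]->4
lane 5: g=1 (5/4), t=1 (5%4)
i=2: r=1*2+0+8=10, c=g=1
row: 4 vs 10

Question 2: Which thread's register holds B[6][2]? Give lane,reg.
11,0

c: 2->gid=2  r: 6->r8=0,tid=3,i&1=0
L=2*4+3=11  i=0*2+0=0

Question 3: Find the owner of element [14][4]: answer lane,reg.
c=4→G=4  r=14→rhi=1,T=3,p=0
L=4*4+3=19  i=1*2+0=2

19,2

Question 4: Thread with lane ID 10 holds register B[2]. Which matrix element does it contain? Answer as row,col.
lane 10⇒10/4=2, 10 mod 4=2
i=2  r:2·2+0+8⇒12  c:2

12,2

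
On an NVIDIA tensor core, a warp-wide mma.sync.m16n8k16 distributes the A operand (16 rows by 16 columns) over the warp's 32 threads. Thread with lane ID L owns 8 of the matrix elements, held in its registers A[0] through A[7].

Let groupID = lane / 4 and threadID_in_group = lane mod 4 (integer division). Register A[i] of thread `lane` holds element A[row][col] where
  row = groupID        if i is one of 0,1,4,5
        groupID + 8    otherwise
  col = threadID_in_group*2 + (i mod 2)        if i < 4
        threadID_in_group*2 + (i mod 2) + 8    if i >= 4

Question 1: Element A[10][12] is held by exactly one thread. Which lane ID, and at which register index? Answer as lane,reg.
10,6

r:10=>grp=2,rB=1  c:12=>cB=1,tig=2,lo=0
L=2*4+2=10  i=1*4+1*2+0=6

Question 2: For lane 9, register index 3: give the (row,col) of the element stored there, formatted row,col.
lane 9⇒9/4=2, 9 mod 4=1
i=3  r:2+8⇒10  c:2·1+1+0⇒3

10,3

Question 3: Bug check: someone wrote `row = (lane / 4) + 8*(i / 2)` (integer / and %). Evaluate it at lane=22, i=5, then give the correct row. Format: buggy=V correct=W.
buggy=21 correct=5

`(lane / 4) + 8*(i / 2)`[22,5]→21
L=22→G=22>>2=5, T=22&3=2
[5]→row 5+0=5  col 2·2+1+8=13
row: 21 vs 5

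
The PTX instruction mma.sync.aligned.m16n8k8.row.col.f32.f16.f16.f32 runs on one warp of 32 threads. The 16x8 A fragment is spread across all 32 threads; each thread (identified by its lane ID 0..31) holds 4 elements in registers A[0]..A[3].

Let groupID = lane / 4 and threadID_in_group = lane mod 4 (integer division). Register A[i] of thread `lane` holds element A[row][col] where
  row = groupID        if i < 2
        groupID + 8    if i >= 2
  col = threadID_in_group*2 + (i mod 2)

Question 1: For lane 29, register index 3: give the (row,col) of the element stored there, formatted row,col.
15,3

lane 29: grp=7 (29/4), tig=1 (29%4)
i=3: r=7+8=15, c=1*2+1=3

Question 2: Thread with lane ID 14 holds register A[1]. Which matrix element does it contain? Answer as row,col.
3,5

lane 14: gr=3 (14/4), th=2 (14%4)
i=1: r=3+0=3, c=2*2+1=5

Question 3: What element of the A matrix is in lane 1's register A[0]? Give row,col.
0,2

lane 1→1/4=0, 1 mod 4=1
i=0  r:0+0→0  c:2·1+0→2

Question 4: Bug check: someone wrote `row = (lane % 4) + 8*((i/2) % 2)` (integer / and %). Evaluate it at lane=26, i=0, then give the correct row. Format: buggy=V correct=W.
buggy=2 correct=6

`(lane % 4) + 8*((i/2) % 2)`[26,0]->2
L=26->g=26>>2=6, t=26&3=2
[0]->row 6+0=6  col 2·2+0=4
row: 2 vs 6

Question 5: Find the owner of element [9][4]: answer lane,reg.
6,2

r:9=>grp=1,rB=1  c:4=>tig=2,lo=0
L=1*4+2=6  i=1*2+0=2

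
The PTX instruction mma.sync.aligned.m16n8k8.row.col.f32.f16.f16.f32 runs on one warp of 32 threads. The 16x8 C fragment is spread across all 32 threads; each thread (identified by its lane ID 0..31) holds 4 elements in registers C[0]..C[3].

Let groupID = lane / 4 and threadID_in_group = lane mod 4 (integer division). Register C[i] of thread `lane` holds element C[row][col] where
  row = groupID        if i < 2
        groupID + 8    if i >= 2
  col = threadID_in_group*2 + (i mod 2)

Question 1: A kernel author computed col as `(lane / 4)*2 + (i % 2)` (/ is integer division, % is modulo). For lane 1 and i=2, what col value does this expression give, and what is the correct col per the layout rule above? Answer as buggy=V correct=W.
buggy=0 correct=2

`(lane / 4)*2 + (i % 2)`[1,2]=>0
lane 1: grp=0 (1/4), tig=1 (1%4)
i=2: r=0+8=8, c=1*2+0=2
col: 0 vs 2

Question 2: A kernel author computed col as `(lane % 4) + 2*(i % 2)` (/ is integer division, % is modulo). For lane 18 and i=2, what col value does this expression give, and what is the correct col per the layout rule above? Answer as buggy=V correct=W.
buggy=2 correct=4

`(lane % 4) + 2*(i % 2)`[18,2]->2
L=18->g=18>>2=4, t=18&3=2
[2]->row 4+8=12  col 2·2+0=4
col: 2 vs 4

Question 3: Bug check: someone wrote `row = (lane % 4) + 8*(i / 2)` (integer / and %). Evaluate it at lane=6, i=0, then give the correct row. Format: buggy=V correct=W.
`(lane % 4) + 8*(i / 2)`[6,0]->2
lane 6->6/4=1, 6 mod 4=2
i=0  r:1+0->1  c:2·2+0->4
row: 2 vs 1

buggy=2 correct=1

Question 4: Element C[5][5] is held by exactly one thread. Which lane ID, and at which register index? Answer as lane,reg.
22,1

r=5->g=5,rb=0  c=5->t=2,b0=1
L=5*4+2=22  i=0*2+1=1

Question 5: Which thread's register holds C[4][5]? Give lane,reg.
r=4→G=4,rhi=0  c=5→T=2,p=1
L=4*4+2=18  i=0*2+1=1

18,1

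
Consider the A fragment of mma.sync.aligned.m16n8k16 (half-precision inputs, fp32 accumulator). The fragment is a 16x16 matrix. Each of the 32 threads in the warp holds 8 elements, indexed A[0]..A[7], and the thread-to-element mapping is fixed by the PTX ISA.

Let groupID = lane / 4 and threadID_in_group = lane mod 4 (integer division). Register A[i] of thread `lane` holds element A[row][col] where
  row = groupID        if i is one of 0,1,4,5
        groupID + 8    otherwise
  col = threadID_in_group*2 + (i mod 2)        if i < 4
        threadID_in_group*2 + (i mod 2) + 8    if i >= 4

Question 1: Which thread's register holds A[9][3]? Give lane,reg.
5,3

r=9->g=1,rb=1  c=3->cb=0,t=1,b0=1
L=1*4+1=5  i=0*4+1*2+1=3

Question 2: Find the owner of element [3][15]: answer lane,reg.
r=3->g=3,rb=0  c=15->cb=1,t=3,b0=1
L=3*4+3=15  i=1*4+0*2+1=5

15,5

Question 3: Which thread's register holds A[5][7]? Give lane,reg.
r:5=>grp=5,rB=0  c:7=>cB=0,tig=3,lo=1
L=5*4+3=23  i=0*4+0*2+1=1

23,1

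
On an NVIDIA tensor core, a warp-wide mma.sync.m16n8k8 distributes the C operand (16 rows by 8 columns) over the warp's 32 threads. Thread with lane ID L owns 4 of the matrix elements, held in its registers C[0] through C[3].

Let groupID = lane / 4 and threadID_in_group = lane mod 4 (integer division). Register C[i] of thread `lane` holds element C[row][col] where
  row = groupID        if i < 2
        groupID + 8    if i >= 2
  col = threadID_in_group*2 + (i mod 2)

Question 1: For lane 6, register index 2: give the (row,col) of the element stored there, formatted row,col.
9,4

lane 6: grp=1 (6/4), tig=2 (6%4)
i=2: r=1+8=9, c=2*2+0=4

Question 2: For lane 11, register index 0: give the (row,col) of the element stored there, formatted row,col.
2,6

L=11⇒gr=11>>2=2, th=11&3=3
[0]⇒row 2+0=2  col 3·2+0=6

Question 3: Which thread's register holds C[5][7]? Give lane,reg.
23,1

r: 5->gid=5,r8=0  c: 7->tid=3,i&1=1
L=5*4+3=23  i=0*2+1=1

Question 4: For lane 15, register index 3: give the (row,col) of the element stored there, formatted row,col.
11,7

15: g=3,t=3
[3] (3+8,3*2+1) = (11,7)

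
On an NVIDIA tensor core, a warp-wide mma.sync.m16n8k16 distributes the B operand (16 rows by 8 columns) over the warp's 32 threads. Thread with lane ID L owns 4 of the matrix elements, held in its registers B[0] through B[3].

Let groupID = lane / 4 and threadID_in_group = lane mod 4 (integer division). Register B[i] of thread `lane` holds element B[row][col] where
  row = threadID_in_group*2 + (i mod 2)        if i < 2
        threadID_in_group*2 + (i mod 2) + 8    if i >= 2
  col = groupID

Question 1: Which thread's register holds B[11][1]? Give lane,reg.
5,3

c=1→G=1  r=11→rhi=1,T=1,p=1
L=1*4+1=5  i=1*2+1=3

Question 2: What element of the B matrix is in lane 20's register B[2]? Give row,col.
8,5

L=20=>grp=20>>2=5, tig=20&3=0
[2]=>row 0·2+0+8=8  col grp=5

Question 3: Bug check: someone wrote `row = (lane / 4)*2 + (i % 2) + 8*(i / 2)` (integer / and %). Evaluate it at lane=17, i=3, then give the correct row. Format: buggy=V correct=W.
`(lane / 4)*2 + (i % 2) + 8*(i / 2)`[17,3]=>17
lane 17=>17/4=4, 17 mod 4=1
i=3  r:2·1+1+8=>11  c:4
row: 17 vs 11

buggy=17 correct=11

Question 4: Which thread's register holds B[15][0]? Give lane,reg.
3,3

c:0=>grp=0  r:15=>rB=1,tig=3,lo=1
L=0*4+3=3  i=1*2+1=3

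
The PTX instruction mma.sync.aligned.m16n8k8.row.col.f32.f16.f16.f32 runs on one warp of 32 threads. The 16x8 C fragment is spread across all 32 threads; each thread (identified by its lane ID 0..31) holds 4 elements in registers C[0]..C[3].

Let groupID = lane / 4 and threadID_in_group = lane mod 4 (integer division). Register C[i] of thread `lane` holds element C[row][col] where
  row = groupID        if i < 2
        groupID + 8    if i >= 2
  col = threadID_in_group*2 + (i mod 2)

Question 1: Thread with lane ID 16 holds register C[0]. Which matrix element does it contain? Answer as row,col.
4,0

lane 16: grp=4 (16/4), tig=0 (16%4)
i=0: r=4+0=4, c=0*2+0=0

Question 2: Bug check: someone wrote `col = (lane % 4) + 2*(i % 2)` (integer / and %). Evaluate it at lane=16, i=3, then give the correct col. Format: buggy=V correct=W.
buggy=2 correct=1

`(lane % 4) + 2*(i % 2)`[16,3]→2
16: G=4,T=0
[3] (4+8,0*2+1) = (12,1)
col: 2 vs 1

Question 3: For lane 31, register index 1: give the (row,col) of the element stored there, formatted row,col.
lane 31: gid=7 (31/4), tid=3 (31%4)
i=1: r=7+0=7, c=3*2+1=7

7,7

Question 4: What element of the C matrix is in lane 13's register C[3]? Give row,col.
13: g=3,t=1
[3] (3+8,1*2+1) = (11,3)

11,3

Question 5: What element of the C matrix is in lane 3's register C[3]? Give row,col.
8,7

lane 3: G=0 (3/4), T=3 (3%4)
i=3: r=0+8=8, c=3*2+1=7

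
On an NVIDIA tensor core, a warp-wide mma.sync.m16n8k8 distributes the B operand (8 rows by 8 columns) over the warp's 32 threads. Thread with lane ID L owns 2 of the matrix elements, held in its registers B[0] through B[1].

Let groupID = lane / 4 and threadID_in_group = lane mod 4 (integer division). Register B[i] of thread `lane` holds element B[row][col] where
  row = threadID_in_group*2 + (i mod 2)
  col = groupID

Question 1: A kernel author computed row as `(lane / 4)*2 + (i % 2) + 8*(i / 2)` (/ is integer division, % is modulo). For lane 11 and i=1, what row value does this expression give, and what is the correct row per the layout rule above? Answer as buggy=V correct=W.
buggy=5 correct=7

`(lane / 4)*2 + (i % 2) + 8*(i / 2)`[11,1]→5
11: G=2,T=3
[1] (3*2+1,2) = (7,2)
row: 5 vs 7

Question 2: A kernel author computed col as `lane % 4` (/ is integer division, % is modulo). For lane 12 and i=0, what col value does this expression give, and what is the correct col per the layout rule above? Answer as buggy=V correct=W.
buggy=0 correct=3

`lane % 4`[12,0]⇒0
lane 12⇒12/4=3, 12 mod 4=0
i=0  r:2·0+0⇒0  c:3
col: 0 vs 3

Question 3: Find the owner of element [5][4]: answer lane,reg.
c=4->g=4  r=5->t=2,b0=1
L=4*4+2=18  i=1=1

18,1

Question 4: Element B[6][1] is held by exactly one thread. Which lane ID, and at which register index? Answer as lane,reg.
7,0

c:1=>grp=1  r:6=>tig=3,lo=0
L=1*4+3=7  i=0=0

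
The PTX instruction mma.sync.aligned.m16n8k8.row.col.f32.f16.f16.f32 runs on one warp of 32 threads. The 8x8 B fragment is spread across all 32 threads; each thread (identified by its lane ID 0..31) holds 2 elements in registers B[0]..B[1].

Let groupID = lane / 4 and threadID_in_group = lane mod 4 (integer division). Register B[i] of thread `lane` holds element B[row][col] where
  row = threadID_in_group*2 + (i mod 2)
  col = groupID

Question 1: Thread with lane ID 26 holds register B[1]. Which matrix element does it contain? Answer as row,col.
5,6

lane 26->26/4=6, 26 mod 4=2
i=1  r:2·2+1->5  c:6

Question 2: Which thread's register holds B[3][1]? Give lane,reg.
5,1

c=1⇒gr=1  r=3⇒th=1,odd=1
L=1*4+1=5  i=1=1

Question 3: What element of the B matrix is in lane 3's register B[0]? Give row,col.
6,0

lane 3->3/4=0, 3 mod 4=3
i=0  r:2·3+0->6  c:0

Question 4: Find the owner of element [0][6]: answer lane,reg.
c:6=>grp=6  r:0=>tig=0,lo=0
L=6*4+0=24  i=0=0

24,0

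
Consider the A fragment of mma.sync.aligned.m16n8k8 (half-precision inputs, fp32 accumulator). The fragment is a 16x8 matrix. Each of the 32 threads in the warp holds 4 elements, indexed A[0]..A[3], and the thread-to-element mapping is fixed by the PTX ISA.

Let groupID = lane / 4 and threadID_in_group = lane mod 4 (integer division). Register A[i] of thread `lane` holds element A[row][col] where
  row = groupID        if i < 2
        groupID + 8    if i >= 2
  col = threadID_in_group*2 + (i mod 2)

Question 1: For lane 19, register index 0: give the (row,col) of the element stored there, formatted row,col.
4,6

19: g=4,t=3
[0] (4+0,3*2+0) = (4,6)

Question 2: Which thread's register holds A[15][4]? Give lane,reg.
30,2

r=15->g=7,rb=1  c=4->t=2,b0=0
L=7*4+2=30  i=1*2+0=2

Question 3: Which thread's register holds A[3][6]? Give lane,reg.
15,0

r=3→G=3,rhi=0  c=6→T=3,p=0
L=3*4+3=15  i=0*2+0=0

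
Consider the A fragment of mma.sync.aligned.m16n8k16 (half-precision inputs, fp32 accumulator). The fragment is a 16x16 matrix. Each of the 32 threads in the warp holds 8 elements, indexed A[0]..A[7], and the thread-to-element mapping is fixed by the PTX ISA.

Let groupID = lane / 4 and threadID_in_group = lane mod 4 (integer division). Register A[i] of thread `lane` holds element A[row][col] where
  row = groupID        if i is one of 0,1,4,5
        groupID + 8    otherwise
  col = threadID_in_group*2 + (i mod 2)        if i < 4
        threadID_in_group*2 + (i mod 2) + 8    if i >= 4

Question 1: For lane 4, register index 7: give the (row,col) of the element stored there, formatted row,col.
9,9

lane 4: gr=1 (4/4), th=0 (4%4)
i=7: r=1+8=9, c=0*2+1+8=9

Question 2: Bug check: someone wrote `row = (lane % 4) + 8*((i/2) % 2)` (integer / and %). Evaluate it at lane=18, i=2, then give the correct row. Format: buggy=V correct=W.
`(lane % 4) + 8*((i/2) % 2)`[18,2]→10
L=18→G=18>>2=4, T=18&3=2
[2]→row 4+8=12  col 2·2+0+0=4
row: 10 vs 12

buggy=10 correct=12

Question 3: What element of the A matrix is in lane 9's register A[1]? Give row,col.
lane 9->9/4=2, 9 mod 4=1
i=1  r:2+0->2  c:2·1+1+0->3

2,3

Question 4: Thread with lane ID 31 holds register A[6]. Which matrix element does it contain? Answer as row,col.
31: grp=7,tig=3
[6] (7+8,3*2+0+8) = (15,14)

15,14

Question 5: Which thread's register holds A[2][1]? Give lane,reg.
8,1

r=2->g=2,rb=0  c=1->cb=0,t=0,b0=1
L=2*4+0=8  i=0*4+0*2+1=1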